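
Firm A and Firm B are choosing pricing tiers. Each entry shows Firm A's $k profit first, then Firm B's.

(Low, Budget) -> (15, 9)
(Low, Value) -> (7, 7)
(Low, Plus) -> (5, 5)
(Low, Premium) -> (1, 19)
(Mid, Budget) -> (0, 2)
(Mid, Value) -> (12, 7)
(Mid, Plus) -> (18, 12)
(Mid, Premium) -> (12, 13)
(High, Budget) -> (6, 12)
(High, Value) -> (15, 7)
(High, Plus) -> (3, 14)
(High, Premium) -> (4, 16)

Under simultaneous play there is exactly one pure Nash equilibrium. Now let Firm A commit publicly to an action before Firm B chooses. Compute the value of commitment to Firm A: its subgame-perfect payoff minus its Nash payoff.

Work backward from Firm B's decision.
- Low: BR = Premium, leader payoff 1.
- Mid: BR = Premium, leader payoff 12.
- High: BR = Premium, leader payoff 4.
Firm A's induced payoffs are 1, 12, 4, so Firm A commits to Mid. Subgame-perfect outcome: (Mid, Premium) with payoffs (12, 13).
Under simultaneous play:
Firm A's best replies: Budget→Low; Value→High; Plus→Mid; Premium→Mid.
Firm B's best replies: Low→Premium; Mid→Premium; High→Premium.
The unique mutual best reply is (Mid, Premium), giving (12, 13).
Firm A's commitment gain: 12 − 12 = 0.

0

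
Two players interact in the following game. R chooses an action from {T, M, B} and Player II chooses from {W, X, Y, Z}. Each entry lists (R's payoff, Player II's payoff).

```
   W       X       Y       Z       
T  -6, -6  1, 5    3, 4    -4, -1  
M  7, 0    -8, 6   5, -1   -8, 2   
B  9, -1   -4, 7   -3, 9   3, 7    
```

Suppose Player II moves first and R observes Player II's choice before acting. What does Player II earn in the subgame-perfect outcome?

7

Work backward from R's decision.
- W → R plays B (best of -6, 7, 9); Player II gets -1.
- X → R plays T (best of 1, -8, -4); Player II gets 5.
- Y → R plays M (best of 3, 5, -3); Player II gets -1.
- Z → R plays B (best of -4, -8, 3); Player II gets 7.
Maximizing over -1, 5, -1, 7, Player II chooses Z. Subgame-perfect outcome: (B, Z) with payoffs (3, 7).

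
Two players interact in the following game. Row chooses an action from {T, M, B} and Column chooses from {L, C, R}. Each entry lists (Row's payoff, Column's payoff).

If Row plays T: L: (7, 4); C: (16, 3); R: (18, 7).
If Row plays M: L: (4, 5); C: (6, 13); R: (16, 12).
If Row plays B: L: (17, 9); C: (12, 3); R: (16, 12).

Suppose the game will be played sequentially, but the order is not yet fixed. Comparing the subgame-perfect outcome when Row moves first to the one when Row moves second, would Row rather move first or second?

If Row leads: Column's best replies are T→R, M→C, B→R; Row's induced payoffs 18, 6, 16; outcome (T, R), payoffs (18, 7).
If Column leads: Row's best replies are L→B, C→T, R→T; Column's induced payoffs 9, 3, 7; outcome (B, L), payoffs (17, 9).
Row gets 18 moving first and 17 moving second, so Row prefers to move first.

first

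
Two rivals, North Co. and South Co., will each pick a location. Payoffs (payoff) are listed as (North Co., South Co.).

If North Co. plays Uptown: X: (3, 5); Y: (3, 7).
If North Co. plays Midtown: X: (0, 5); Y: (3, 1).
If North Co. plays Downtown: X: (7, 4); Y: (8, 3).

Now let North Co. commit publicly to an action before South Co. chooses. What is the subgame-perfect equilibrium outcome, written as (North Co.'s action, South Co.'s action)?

(Downtown, X)

Solve by backward induction (North Co. leads).
- Uptown: BR = Y, leader payoff 3.
- Midtown: BR = X, leader payoff 0.
- Downtown: BR = X, leader payoff 7.
Maximizing over 3, 0, 7, North Co. chooses Downtown. Subgame-perfect outcome: (Downtown, X) with payoffs (7, 4).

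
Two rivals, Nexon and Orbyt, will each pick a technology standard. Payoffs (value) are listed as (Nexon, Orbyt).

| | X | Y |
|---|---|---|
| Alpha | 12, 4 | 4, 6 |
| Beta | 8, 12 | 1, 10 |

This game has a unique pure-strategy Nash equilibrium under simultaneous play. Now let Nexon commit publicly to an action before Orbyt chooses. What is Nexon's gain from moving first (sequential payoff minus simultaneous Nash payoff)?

4

Solve by backward induction (Nexon leads).
- Alpha: Orbyt compares 4, 6 and picks Y; Nexon would get 4.
- Beta: Orbyt compares 12, 10 and picks X; Nexon would get 8.
Maximizing over 4, 8, Nexon chooses Beta. Subgame-perfect outcome: (Beta, X) with payoffs (8, 12).
For the simultaneous game, intersect best replies.
Nexon's best replies: X→Alpha; Y→Alpha.
Orbyt's best replies: Alpha→Y; Beta→X.
The unique mutual best reply is (Alpha, Y), giving (4, 6).
Nexon's commitment gain: 8 − 4 = 4.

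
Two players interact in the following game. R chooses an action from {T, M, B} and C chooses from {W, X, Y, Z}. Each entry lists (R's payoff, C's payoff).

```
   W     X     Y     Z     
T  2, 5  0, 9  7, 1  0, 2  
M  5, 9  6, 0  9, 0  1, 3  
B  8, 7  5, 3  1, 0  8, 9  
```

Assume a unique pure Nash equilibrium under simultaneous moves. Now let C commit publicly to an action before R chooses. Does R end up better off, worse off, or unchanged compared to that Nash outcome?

Work backward from R's decision.
- W → R plays B (best of 2, 5, 8); C gets 7.
- X → R plays M (best of 0, 6, 5); C gets 0.
- Y → R plays M (best of 7, 9, 1); C gets 0.
- Z → R plays B (best of 0, 1, 8); C gets 9.
Among 7, 0, 0, 9, the best is 9 at Z. Subgame-perfect outcome: (B, Z) with payoffs (8, 9).
For the simultaneous game, intersect best replies.
R's best replies: W→B; X→M; Y→M; Z→B.
C's best replies: T→X; M→W; B→Z.
Only (B, Z) has each player best-responding; Nash payoffs (8, 9).
R earns 8 sequentially versus 8 at the Nash outcome: unchanged.

unchanged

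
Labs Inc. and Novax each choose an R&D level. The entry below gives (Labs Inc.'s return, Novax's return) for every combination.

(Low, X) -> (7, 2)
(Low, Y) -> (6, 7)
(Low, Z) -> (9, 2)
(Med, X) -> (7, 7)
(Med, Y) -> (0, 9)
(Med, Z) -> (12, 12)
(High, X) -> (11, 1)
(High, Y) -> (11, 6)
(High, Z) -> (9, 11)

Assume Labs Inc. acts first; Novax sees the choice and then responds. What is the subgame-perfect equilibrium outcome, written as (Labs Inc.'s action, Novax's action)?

Solve by backward induction (Labs Inc. leads).
- Low: BR = Y, leader payoff 6.
- Med: BR = Z, leader payoff 12.
- High: BR = Z, leader payoff 9.
Labs Inc.'s induced payoffs are 6, 12, 9, so Labs Inc. commits to Med. Subgame-perfect outcome: (Med, Z) with payoffs (12, 12).

(Med, Z)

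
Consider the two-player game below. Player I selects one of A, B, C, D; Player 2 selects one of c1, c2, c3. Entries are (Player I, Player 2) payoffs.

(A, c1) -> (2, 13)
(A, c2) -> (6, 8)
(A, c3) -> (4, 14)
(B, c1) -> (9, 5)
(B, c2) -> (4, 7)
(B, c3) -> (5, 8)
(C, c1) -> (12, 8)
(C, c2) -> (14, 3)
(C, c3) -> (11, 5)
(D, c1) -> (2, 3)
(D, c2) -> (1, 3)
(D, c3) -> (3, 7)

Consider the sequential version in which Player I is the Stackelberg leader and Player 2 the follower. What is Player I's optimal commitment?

C

Work backward from Player 2's decision.
- A: BR = c3, leader payoff 4.
- B: BR = c3, leader payoff 5.
- C: BR = c1, leader payoff 12.
- D: BR = c3, leader payoff 3.
Player I's induced payoffs are 4, 5, 12, 3, so Player I commits to C. Subgame-perfect outcome: (C, c1) with payoffs (12, 8).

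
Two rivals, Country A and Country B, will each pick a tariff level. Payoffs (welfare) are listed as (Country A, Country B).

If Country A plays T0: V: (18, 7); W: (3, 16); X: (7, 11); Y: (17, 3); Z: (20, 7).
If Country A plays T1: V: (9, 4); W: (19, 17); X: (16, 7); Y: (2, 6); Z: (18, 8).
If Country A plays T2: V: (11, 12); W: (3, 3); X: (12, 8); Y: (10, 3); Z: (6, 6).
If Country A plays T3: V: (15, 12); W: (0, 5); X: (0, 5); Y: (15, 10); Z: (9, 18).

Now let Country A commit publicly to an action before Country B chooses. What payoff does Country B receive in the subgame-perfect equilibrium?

Solve by backward induction (Country A leads).
- T0: Country B compares 7, 16, 11, 3, 7 and picks W; Country A would get 3.
- T1: Country B compares 4, 17, 7, 6, 8 and picks W; Country A would get 19.
- T2: Country B compares 12, 3, 8, 3, 6 and picks V; Country A would get 11.
- T3: Country B compares 12, 5, 5, 10, 18 and picks Z; Country A would get 9.
Maximizing over 3, 19, 11, 9, Country A chooses T1. Subgame-perfect outcome: (T1, W) with payoffs (19, 17).

17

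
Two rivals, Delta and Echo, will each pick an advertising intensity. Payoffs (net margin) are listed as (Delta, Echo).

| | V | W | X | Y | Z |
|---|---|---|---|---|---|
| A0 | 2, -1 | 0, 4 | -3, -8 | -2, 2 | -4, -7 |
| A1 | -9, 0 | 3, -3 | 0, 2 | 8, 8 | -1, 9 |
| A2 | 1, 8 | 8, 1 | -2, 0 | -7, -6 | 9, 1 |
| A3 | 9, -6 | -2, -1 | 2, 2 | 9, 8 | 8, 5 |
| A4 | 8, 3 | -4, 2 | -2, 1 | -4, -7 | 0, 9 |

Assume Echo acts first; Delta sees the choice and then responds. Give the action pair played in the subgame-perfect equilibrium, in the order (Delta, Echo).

(A3, Y)

Delta best-responds to each possible Echo move:
- V: Delta compares 2, -9, 1, 9, 8 and picks A3; Echo would get -6.
- W: Delta compares 0, 3, 8, -2, -4 and picks A2; Echo would get 1.
- X: Delta compares -3, 0, -2, 2, -2 and picks A3; Echo would get 2.
- Y: Delta compares -2, 8, -7, 9, -4 and picks A3; Echo would get 8.
- Z: Delta compares -4, -1, 9, 8, 0 and picks A2; Echo would get 1.
Maximizing over -6, 1, 2, 8, 1, Echo chooses Y. Subgame-perfect outcome: (A3, Y) with payoffs (9, 8).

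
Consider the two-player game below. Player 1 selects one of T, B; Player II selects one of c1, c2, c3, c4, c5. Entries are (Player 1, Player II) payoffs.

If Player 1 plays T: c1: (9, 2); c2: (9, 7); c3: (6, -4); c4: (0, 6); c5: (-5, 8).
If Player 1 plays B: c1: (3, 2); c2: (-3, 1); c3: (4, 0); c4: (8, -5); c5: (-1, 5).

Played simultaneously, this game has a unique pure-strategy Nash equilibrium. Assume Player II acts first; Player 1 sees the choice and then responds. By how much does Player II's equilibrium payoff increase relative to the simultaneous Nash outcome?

Player 1 best-responds to each possible Player II move:
- c1: BR = T, leader payoff 2.
- c2: BR = T, leader payoff 7.
- c3: BR = T, leader payoff -4.
- c4: BR = B, leader payoff -5.
- c5: BR = B, leader payoff 5.
Player II's induced payoffs are 2, 7, -4, -5, 5, so Player II commits to c2. Subgame-perfect outcome: (T, c2) with payoffs (9, 7).
Under simultaneous play:
Player 1's best replies: c1→T; c2→T; c3→T; c4→B; c5→B.
Player II's best replies: T→c5; B→c5.
The unique mutual best reply is (B, c5), giving (-1, 5).
Player II's commitment gain: 7 − 5 = 2.

2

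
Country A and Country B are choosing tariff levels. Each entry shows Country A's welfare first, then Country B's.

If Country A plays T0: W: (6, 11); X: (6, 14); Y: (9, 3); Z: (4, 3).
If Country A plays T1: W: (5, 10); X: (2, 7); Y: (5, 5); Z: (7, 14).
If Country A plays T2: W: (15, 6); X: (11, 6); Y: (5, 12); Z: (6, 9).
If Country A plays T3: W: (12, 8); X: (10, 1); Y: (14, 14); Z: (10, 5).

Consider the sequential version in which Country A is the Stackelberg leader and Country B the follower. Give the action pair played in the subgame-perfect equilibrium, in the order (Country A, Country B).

Country B best-responds to each possible Country A move:
- T0: Country B compares 11, 14, 3, 3 and picks X; Country A would get 6.
- T1: Country B compares 10, 7, 5, 14 and picks Z; Country A would get 7.
- T2: Country B compares 6, 6, 12, 9 and picks Y; Country A would get 5.
- T3: Country B compares 8, 1, 14, 5 and picks Y; Country A would get 14.
Maximizing over 6, 7, 5, 14, Country A chooses T3. Subgame-perfect outcome: (T3, Y) with payoffs (14, 14).

(T3, Y)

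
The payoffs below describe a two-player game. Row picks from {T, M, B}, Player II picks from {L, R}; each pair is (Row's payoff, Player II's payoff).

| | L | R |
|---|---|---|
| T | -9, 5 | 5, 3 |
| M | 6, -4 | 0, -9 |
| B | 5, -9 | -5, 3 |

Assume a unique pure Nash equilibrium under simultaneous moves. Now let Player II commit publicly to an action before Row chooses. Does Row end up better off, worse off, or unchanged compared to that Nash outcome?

Solve by backward induction (Player II leads).
- L → Row plays M (best of -9, 6, 5); Player II gets -4.
- R → Row plays T (best of 5, 0, -5); Player II gets 3.
Maximizing over -4, 3, Player II chooses R. Subgame-perfect outcome: (T, R) with payoffs (5, 3).
Now find the simultaneous Nash equilibrium.
Row's best replies: L→M; R→T.
Player II's best replies: T→L; M→L; B→R.
Only (M, L) has each player best-responding; Nash payoffs (6, -4).
Row earns 5 sequentially versus 6 at the Nash outcome: worse off.

worse off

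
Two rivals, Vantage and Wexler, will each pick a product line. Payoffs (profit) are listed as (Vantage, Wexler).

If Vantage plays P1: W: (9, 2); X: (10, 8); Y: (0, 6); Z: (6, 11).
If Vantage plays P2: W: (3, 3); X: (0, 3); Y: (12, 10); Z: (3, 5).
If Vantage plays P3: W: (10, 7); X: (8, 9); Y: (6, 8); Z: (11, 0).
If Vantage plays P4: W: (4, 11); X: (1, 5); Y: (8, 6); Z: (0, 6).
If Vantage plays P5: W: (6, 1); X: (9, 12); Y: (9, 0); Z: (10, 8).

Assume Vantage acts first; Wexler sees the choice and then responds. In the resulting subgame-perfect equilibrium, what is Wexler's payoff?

Work backward from Wexler's decision.
- P1 → Wexler plays Z (best of 2, 8, 6, 11); Vantage gets 6.
- P2 → Wexler plays Y (best of 3, 3, 10, 5); Vantage gets 12.
- P3 → Wexler plays X (best of 7, 9, 8, 0); Vantage gets 8.
- P4 → Wexler plays W (best of 11, 5, 6, 6); Vantage gets 4.
- P5 → Wexler plays X (best of 1, 12, 0, 8); Vantage gets 9.
Among 6, 12, 8, 4, 9, the best is 12 at P2. Subgame-perfect outcome: (P2, Y) with payoffs (12, 10).

10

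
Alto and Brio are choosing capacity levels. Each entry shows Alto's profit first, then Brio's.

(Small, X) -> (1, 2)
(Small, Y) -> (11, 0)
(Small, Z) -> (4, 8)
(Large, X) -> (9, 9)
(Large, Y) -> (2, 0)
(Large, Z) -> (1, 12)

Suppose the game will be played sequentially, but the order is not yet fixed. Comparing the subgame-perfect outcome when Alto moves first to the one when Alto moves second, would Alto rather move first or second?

If Alto leads: Brio's best replies are Small→Z, Large→Z; Alto's induced payoffs 4, 1; outcome (Small, Z), payoffs (4, 8).
If Brio leads: Alto's best replies are X→Large, Y→Small, Z→Small; Brio's induced payoffs 9, 0, 8; outcome (Large, X), payoffs (9, 9).
Alto gets 4 moving first and 9 moving second, so Alto prefers to move second.

second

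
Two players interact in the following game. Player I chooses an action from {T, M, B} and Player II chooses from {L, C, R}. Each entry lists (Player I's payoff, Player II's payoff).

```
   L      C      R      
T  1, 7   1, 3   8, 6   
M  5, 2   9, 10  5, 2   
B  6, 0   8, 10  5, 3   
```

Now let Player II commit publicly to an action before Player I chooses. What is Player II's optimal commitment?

C

Player I best-responds to each possible Player II move:
- L: BR = B, leader payoff 0.
- C: BR = M, leader payoff 10.
- R: BR = T, leader payoff 6.
Among 0, 10, 6, the best is 10 at C. Subgame-perfect outcome: (M, C) with payoffs (9, 10).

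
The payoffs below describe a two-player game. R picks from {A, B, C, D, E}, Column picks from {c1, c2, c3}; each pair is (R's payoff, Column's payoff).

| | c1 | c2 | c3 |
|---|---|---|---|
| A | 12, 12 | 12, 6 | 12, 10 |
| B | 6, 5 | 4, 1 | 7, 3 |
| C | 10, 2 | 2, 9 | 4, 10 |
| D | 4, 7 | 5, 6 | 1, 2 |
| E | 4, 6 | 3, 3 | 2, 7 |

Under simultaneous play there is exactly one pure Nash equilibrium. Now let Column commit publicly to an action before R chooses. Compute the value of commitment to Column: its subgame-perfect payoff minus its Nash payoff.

Work backward from R's decision.
- c1 → R plays A (best of 12, 6, 10, 4, 4); Column gets 12.
- c2 → R plays A (best of 12, 4, 2, 5, 3); Column gets 6.
- c3 → R plays A (best of 12, 7, 4, 1, 2); Column gets 10.
Among 12, 6, 10, the best is 12 at c1. Subgame-perfect outcome: (A, c1) with payoffs (12, 12).
Under simultaneous play:
R's best replies: c1→A; c2→A; c3→A.
Column's best replies: A→c1; B→c1; C→c3; D→c1; E→c3.
The unique mutual best reply is (A, c1), giving (12, 12).
Column's commitment gain: 12 − 12 = 0.

0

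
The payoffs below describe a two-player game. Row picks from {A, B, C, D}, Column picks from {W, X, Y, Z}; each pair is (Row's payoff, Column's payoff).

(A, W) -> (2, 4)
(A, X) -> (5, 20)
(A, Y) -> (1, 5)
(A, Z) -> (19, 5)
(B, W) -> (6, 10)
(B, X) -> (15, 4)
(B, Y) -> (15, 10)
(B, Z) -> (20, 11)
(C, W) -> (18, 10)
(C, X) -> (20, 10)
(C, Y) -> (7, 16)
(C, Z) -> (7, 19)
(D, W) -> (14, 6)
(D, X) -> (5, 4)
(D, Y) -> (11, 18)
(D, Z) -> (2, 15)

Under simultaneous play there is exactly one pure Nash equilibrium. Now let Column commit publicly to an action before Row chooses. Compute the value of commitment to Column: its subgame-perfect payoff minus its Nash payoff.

0

Work backward from Row's decision.
- W → Row plays C (best of 2, 6, 18, 14); Column gets 10.
- X → Row plays C (best of 5, 15, 20, 5); Column gets 10.
- Y → Row plays B (best of 1, 15, 7, 11); Column gets 10.
- Z → Row plays B (best of 19, 20, 7, 2); Column gets 11.
Among 10, 10, 10, 11, the best is 11 at Z. Subgame-perfect outcome: (B, Z) with payoffs (20, 11).
Now find the simultaneous Nash equilibrium.
Row's best replies: W→C; X→C; Y→B; Z→B.
Column's best replies: A→X; B→Z; C→Z; D→Y.
Only (B, Z) has each player best-responding; Nash payoffs (20, 11).
Column's commitment gain: 11 − 11 = 0.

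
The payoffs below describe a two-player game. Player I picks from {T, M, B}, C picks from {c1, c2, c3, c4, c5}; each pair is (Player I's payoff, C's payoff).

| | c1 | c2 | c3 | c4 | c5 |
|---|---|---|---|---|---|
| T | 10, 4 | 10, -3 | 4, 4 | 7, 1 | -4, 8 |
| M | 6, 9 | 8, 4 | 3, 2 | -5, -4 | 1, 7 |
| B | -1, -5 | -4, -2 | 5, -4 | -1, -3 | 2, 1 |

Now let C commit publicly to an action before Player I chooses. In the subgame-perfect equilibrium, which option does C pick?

c1

Backward induction with C moving first.
- c1: Player I compares 10, 6, -1 and picks T; C would get 4.
- c2: Player I compares 10, 8, -4 and picks T; C would get -3.
- c3: Player I compares 4, 3, 5 and picks B; C would get -4.
- c4: Player I compares 7, -5, -1 and picks T; C would get 1.
- c5: Player I compares -4, 1, 2 and picks B; C would get 1.
Among 4, -3, -4, 1, 1, the best is 4 at c1. Subgame-perfect outcome: (T, c1) with payoffs (10, 4).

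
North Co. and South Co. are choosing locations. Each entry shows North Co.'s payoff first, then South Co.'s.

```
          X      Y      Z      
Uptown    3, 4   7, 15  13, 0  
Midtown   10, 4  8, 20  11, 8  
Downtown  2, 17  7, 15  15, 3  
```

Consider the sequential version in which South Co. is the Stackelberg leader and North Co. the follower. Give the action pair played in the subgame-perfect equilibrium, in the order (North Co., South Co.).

(Midtown, Y)

Backward induction with South Co. moving first.
- X: BR = Midtown, leader payoff 4.
- Y: BR = Midtown, leader payoff 20.
- Z: BR = Downtown, leader payoff 3.
Among 4, 20, 3, the best is 20 at Y. Subgame-perfect outcome: (Midtown, Y) with payoffs (8, 20).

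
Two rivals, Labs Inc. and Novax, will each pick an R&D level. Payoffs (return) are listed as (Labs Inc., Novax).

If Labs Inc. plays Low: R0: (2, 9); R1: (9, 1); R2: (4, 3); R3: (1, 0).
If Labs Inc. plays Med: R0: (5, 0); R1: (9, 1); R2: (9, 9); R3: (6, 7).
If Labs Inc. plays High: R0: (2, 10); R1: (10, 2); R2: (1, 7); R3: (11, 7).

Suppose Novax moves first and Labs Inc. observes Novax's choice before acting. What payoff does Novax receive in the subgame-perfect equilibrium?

Labs Inc. best-responds to each possible Novax move:
- R0: BR = Med, leader payoff 0.
- R1: BR = High, leader payoff 2.
- R2: BR = Med, leader payoff 9.
- R3: BR = High, leader payoff 7.
Novax's induced payoffs are 0, 2, 9, 7, so Novax commits to R2. Subgame-perfect outcome: (Med, R2) with payoffs (9, 9).

9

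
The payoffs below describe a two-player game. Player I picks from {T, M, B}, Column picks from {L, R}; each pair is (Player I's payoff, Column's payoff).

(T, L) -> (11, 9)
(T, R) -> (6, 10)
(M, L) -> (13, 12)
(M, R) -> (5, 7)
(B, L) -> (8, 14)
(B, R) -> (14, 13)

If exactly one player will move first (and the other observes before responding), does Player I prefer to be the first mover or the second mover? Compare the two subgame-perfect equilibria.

second

If Player I leads: Column's best replies are T→R, M→L, B→L; Player I's induced payoffs 6, 13, 8; outcome (M, L), payoffs (13, 12).
If Column leads: Player I's best replies are L→M, R→B; Column's induced payoffs 12, 13; outcome (B, R), payoffs (14, 13).
Player I gets 13 moving first and 14 moving second, so Player I prefers to move second.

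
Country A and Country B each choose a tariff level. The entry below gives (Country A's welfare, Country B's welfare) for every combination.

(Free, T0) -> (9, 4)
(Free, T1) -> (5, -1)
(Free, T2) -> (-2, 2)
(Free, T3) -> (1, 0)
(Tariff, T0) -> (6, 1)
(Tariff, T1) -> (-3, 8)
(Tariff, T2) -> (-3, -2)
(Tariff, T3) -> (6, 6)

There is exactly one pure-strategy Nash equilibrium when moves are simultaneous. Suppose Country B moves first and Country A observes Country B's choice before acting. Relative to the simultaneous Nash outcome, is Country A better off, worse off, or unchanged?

Backward induction with Country B moving first.
- T0: BR = Free, leader payoff 4.
- T1: BR = Free, leader payoff -1.
- T2: BR = Free, leader payoff 2.
- T3: BR = Tariff, leader payoff 6.
Among 4, -1, 2, 6, the best is 6 at T3. Subgame-perfect outcome: (Tariff, T3) with payoffs (6, 6).
Under simultaneous play:
Country A's best replies: T0→Free; T1→Free; T2→Free; T3→Tariff.
Country B's best replies: Free→T0; Tariff→T1.
The unique mutual best reply is (Free, T0), giving (9, 4).
Country A earns 6 sequentially versus 9 at the Nash outcome: worse off.

worse off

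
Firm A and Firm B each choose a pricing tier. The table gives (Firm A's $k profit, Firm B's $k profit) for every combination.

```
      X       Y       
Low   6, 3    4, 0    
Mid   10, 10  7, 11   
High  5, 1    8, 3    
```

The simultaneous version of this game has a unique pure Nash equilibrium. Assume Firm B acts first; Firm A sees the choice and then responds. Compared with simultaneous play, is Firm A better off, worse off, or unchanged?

better off

Firm A best-responds to each possible Firm B move:
- X → Firm A plays Mid (best of 6, 10, 5); Firm B gets 10.
- Y → Firm A plays High (best of 4, 7, 8); Firm B gets 3.
Maximizing over 10, 3, Firm B chooses X. Subgame-perfect outcome: (Mid, X) with payoffs (10, 10).
Under simultaneous play:
Firm A's best replies: X→Mid; Y→High.
Firm B's best replies: Low→X; Mid→Y; High→Y.
The unique mutual best reply is (High, Y), giving (8, 3).
Firm A earns 10 sequentially versus 8 at the Nash outcome: better off.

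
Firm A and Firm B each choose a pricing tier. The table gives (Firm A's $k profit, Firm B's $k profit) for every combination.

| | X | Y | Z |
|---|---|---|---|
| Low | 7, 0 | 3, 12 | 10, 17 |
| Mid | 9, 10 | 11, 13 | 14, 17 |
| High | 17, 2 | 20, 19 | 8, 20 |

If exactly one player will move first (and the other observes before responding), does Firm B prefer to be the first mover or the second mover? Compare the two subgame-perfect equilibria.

If Firm A leads: Firm B's best replies are Low→Z, Mid→Z, High→Z; Firm A's induced payoffs 10, 14, 8; outcome (Mid, Z), payoffs (14, 17).
If Firm B leads: Firm A's best replies are X→High, Y→High, Z→Mid; Firm B's induced payoffs 2, 19, 17; outcome (High, Y), payoffs (20, 19).
Firm B gets 19 moving first and 17 moving second, so Firm B prefers to move first.

first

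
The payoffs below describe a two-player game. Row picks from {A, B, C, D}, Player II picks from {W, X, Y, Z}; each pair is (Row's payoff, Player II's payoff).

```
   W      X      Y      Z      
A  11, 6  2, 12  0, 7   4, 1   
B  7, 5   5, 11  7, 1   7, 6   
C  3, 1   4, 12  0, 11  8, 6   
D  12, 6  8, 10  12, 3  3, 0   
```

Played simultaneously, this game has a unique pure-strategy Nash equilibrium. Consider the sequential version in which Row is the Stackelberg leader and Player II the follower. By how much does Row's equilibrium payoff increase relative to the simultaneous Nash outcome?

Backward induction with Row moving first.
- A → Player II plays X (best of 6, 12, 7, 1); Row gets 2.
- B → Player II plays X (best of 5, 11, 1, 6); Row gets 5.
- C → Player II plays X (best of 1, 12, 11, 6); Row gets 4.
- D → Player II plays X (best of 6, 10, 3, 0); Row gets 8.
Maximizing over 2, 5, 4, 8, Row chooses D. Subgame-perfect outcome: (D, X) with payoffs (8, 10).
For the simultaneous game, intersect best replies.
Row's best replies: W→D; X→D; Y→D; Z→C.
Player II's best replies: A→X; B→X; C→X; D→X.
The unique mutual best reply is (D, X), giving (8, 10).
Row's commitment gain: 8 − 8 = 0.

0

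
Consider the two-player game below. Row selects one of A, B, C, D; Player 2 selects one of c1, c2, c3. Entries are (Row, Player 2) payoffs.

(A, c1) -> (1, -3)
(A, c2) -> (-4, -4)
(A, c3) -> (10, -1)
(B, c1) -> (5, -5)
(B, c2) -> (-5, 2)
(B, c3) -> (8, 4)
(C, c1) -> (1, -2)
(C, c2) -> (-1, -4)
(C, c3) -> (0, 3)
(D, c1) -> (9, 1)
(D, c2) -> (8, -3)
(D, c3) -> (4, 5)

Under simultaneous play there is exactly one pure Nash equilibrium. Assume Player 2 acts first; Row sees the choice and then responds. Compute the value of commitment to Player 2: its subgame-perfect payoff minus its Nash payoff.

2

Solve by backward induction (Player 2 leads).
- c1 → Row plays D (best of 1, 5, 1, 9); Player 2 gets 1.
- c2 → Row plays D (best of -4, -5, -1, 8); Player 2 gets -3.
- c3 → Row plays A (best of 10, 8, 0, 4); Player 2 gets -1.
Among 1, -3, -1, the best is 1 at c1. Subgame-perfect outcome: (D, c1) with payoffs (9, 1).
Under simultaneous play:
Row's best replies: c1→D; c2→D; c3→A.
Player 2's best replies: A→c3; B→c3; C→c3; D→c3.
The unique mutual best reply is (A, c3), giving (10, -1).
Player 2's commitment gain: 1 − -1 = 2.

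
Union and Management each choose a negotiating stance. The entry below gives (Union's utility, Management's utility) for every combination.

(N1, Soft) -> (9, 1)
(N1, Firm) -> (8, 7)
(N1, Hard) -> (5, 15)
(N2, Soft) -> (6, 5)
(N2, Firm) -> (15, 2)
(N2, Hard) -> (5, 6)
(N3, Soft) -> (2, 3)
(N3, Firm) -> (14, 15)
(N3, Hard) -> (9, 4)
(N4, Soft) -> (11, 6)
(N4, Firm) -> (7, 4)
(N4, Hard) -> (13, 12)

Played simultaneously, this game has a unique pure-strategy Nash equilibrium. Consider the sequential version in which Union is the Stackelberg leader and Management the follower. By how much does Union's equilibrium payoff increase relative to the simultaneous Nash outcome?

1

Work backward from Management's decision.
- N1: BR = Hard, leader payoff 5.
- N2: BR = Hard, leader payoff 5.
- N3: BR = Firm, leader payoff 14.
- N4: BR = Hard, leader payoff 13.
Union's induced payoffs are 5, 5, 14, 13, so Union commits to N3. Subgame-perfect outcome: (N3, Firm) with payoffs (14, 15).
Under simultaneous play:
Union's best replies: Soft→N4; Firm→N2; Hard→N4.
Management's best replies: N1→Hard; N2→Hard; N3→Firm; N4→Hard.
Only (N4, Hard) has each player best-responding; Nash payoffs (13, 12).
Union's commitment gain: 14 − 13 = 1.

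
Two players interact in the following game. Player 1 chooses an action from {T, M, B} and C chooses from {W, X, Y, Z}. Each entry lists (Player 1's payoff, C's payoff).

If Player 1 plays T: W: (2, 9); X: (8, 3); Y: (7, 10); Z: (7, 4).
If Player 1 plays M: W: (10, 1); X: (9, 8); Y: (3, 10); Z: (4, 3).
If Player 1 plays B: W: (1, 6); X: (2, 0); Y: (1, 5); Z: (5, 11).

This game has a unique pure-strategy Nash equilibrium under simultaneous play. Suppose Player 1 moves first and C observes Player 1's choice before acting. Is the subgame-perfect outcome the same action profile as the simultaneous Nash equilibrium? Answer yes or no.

yes

Backward induction with Player 1 moving first.
- T: C compares 9, 3, 10, 4 and picks Y; Player 1 would get 7.
- M: C compares 1, 8, 10, 3 and picks Y; Player 1 would get 3.
- B: C compares 6, 0, 5, 11 and picks Z; Player 1 would get 5.
Among 7, 3, 5, the best is 7 at T. Subgame-perfect outcome: (T, Y) with payoffs (7, 10).
Now find the simultaneous Nash equilibrium.
Player 1's best replies: W→M; X→M; Y→T; Z→T.
C's best replies: T→Y; M→Y; B→Z.
The unique mutual best reply is (T, Y), giving (7, 10).
Sequential outcome (T, Y) coincides with the Nash profile (T, Y).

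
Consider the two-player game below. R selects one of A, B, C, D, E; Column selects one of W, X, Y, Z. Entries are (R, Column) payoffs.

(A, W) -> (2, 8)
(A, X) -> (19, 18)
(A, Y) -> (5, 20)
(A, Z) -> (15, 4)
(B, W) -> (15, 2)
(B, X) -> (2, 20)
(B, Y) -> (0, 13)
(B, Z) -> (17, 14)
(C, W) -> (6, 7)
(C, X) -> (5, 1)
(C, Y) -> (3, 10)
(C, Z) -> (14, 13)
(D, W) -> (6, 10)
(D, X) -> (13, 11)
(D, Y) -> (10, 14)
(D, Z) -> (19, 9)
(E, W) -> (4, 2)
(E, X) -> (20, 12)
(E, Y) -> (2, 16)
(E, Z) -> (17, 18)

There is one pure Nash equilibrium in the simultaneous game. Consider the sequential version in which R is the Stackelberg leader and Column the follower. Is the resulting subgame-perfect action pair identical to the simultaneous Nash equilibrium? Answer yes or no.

no

Column best-responds to each possible R move:
- A: Column compares 8, 18, 20, 4 and picks Y; R would get 5.
- B: Column compares 2, 20, 13, 14 and picks X; R would get 2.
- C: Column compares 7, 1, 10, 13 and picks Z; R would get 14.
- D: Column compares 10, 11, 14, 9 and picks Y; R would get 10.
- E: Column compares 2, 12, 16, 18 and picks Z; R would get 17.
Among 5, 2, 14, 10, 17, the best is 17 at E. Subgame-perfect outcome: (E, Z) with payoffs (17, 18).
For the simultaneous game, intersect best replies.
R's best replies: W→B; X→E; Y→D; Z→D.
Column's best replies: A→Y; B→X; C→Z; D→Y; E→Z.
Only (D, Y) has each player best-responding; Nash payoffs (10, 14).
Sequential outcome (E, Z) differs from the Nash profile (D, Y).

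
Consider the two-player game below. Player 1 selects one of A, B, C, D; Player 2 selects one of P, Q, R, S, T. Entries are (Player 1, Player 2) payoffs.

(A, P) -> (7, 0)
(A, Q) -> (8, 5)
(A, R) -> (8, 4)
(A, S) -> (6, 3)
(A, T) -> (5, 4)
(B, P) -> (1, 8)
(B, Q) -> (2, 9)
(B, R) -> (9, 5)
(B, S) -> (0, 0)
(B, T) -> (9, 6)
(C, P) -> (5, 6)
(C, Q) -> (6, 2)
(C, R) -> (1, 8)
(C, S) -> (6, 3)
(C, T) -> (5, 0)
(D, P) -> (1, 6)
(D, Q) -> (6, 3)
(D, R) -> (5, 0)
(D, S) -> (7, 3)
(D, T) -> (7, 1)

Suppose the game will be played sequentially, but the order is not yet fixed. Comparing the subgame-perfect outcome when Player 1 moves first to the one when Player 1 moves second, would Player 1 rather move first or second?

second

If Player 1 leads: Player 2's best replies are A→Q, B→Q, C→R, D→P; Player 1's induced payoffs 8, 2, 1, 1; outcome (A, Q), payoffs (8, 5).
If Player 2 leads: Player 1's best replies are P→A, Q→A, R→B, S→D, T→B; Player 2's induced payoffs 0, 5, 5, 3, 6; outcome (B, T), payoffs (9, 6).
Player 1 gets 8 moving first and 9 moving second, so Player 1 prefers to move second.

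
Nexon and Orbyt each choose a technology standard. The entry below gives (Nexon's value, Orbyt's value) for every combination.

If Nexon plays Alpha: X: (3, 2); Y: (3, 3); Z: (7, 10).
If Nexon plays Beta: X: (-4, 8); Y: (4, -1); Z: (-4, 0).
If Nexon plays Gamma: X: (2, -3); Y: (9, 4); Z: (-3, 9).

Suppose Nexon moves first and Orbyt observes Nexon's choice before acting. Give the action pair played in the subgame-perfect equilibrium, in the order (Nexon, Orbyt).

Solve by backward induction (Nexon leads).
- Alpha: Orbyt compares 2, 3, 10 and picks Z; Nexon would get 7.
- Beta: Orbyt compares 8, -1, 0 and picks X; Nexon would get -4.
- Gamma: Orbyt compares -3, 4, 9 and picks Z; Nexon would get -3.
Maximizing over 7, -4, -3, Nexon chooses Alpha. Subgame-perfect outcome: (Alpha, Z) with payoffs (7, 10).

(Alpha, Z)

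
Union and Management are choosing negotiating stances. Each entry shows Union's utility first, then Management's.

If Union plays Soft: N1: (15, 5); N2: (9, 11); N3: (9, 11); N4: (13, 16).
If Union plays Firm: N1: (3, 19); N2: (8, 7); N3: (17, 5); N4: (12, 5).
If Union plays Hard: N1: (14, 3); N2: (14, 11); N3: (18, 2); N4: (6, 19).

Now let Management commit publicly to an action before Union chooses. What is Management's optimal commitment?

Backward induction with Management moving first.
- N1: Union compares 15, 3, 14 and picks Soft; Management would get 5.
- N2: Union compares 9, 8, 14 and picks Hard; Management would get 11.
- N3: Union compares 9, 17, 18 and picks Hard; Management would get 2.
- N4: Union compares 13, 12, 6 and picks Soft; Management would get 16.
Maximizing over 5, 11, 2, 16, Management chooses N4. Subgame-perfect outcome: (Soft, N4) with payoffs (13, 16).

N4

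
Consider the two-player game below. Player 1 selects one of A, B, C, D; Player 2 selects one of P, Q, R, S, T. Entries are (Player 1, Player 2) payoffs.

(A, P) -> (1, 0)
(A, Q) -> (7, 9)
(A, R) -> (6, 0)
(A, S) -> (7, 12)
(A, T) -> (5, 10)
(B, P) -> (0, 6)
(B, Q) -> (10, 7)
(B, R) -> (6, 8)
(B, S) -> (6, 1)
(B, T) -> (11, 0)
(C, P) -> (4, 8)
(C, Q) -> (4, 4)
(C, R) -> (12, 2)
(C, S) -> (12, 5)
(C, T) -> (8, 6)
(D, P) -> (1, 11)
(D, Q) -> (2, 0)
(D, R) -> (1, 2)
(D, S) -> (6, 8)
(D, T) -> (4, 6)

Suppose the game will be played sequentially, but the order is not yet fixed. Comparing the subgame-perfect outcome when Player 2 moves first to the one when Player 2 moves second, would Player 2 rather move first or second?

If Player 1 leads: Player 2's best replies are A→S, B→R, C→P, D→P; Player 1's induced payoffs 7, 6, 4, 1; outcome (A, S), payoffs (7, 12).
If Player 2 leads: Player 1's best replies are P→C, Q→B, R→C, S→C, T→B; Player 2's induced payoffs 8, 7, 2, 5, 0; outcome (C, P), payoffs (4, 8).
Player 2 gets 8 moving first and 12 moving second, so Player 2 prefers to move second.

second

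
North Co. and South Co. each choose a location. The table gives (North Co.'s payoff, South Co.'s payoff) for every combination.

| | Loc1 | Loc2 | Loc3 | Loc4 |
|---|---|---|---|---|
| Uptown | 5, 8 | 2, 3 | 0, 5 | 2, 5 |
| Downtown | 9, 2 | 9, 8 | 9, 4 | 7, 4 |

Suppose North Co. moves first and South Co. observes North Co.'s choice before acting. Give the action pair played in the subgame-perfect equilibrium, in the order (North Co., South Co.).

Work backward from South Co.'s decision.
- Uptown: South Co. compares 8, 3, 5, 5 and picks Loc1; North Co. would get 5.
- Downtown: South Co. compares 2, 8, 4, 4 and picks Loc2; North Co. would get 9.
Maximizing over 5, 9, North Co. chooses Downtown. Subgame-perfect outcome: (Downtown, Loc2) with payoffs (9, 8).

(Downtown, Loc2)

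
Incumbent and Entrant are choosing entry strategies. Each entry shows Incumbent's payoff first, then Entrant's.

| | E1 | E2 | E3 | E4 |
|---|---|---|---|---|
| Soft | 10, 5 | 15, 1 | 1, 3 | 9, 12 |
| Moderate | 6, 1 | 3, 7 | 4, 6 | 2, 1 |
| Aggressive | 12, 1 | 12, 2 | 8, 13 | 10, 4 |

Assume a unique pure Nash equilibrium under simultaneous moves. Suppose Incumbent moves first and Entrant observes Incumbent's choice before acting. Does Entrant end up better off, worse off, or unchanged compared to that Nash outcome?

Backward induction with Incumbent moving first.
- Soft: Entrant compares 5, 1, 3, 12 and picks E4; Incumbent would get 9.
- Moderate: Entrant compares 1, 7, 6, 1 and picks E2; Incumbent would get 3.
- Aggressive: Entrant compares 1, 2, 13, 4 and picks E3; Incumbent would get 8.
Incumbent's induced payoffs are 9, 3, 8, so Incumbent commits to Soft. Subgame-perfect outcome: (Soft, E4) with payoffs (9, 12).
For the simultaneous game, intersect best replies.
Incumbent's best replies: E1→Aggressive; E2→Soft; E3→Aggressive; E4→Aggressive.
Entrant's best replies: Soft→E4; Moderate→E2; Aggressive→E3.
The unique mutual best reply is (Aggressive, E3), giving (8, 13).
Entrant earns 12 sequentially versus 13 at the Nash outcome: worse off.

worse off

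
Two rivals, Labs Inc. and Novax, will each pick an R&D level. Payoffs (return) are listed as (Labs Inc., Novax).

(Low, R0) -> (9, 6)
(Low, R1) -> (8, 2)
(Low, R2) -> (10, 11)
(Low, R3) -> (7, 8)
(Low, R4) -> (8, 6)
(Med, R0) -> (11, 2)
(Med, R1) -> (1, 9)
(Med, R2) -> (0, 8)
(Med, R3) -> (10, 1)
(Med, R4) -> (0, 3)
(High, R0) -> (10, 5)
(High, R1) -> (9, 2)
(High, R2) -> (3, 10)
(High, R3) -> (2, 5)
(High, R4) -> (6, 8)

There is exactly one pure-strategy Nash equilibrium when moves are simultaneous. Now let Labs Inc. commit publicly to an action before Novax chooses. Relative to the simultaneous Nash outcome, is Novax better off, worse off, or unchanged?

Work backward from Novax's decision.
- Low: BR = R2, leader payoff 10.
- Med: BR = R1, leader payoff 1.
- High: BR = R2, leader payoff 3.
Labs Inc.'s induced payoffs are 10, 1, 3, so Labs Inc. commits to Low. Subgame-perfect outcome: (Low, R2) with payoffs (10, 11).
Now find the simultaneous Nash equilibrium.
Labs Inc.'s best replies: R0→Med; R1→High; R2→Low; R3→Med; R4→Low.
Novax's best replies: Low→R2; Med→R1; High→R2.
Only (Low, R2) has each player best-responding; Nash payoffs (10, 11).
Novax earns 11 sequentially versus 11 at the Nash outcome: unchanged.

unchanged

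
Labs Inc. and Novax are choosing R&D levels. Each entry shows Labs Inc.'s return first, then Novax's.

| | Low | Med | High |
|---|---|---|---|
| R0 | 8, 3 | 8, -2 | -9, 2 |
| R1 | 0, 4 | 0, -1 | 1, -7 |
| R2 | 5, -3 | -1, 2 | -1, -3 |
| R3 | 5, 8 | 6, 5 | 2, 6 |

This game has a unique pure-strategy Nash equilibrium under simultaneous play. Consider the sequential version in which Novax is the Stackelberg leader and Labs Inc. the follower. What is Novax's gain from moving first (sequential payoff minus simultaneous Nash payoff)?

Solve by backward induction (Novax leads).
- Low → Labs Inc. plays R0 (best of 8, 0, 5, 5); Novax gets 3.
- Med → Labs Inc. plays R0 (best of 8, 0, -1, 6); Novax gets -2.
- High → Labs Inc. plays R3 (best of -9, 1, -1, 2); Novax gets 6.
Maximizing over 3, -2, 6, Novax chooses High. Subgame-perfect outcome: (R3, High) with payoffs (2, 6).
Now find the simultaneous Nash equilibrium.
Labs Inc.'s best replies: Low→R0; Med→R0; High→R3.
Novax's best replies: R0→Low; R1→Low; R2→Med; R3→Low.
Only (R0, Low) has each player best-responding; Nash payoffs (8, 3).
Novax's commitment gain: 6 − 3 = 3.

3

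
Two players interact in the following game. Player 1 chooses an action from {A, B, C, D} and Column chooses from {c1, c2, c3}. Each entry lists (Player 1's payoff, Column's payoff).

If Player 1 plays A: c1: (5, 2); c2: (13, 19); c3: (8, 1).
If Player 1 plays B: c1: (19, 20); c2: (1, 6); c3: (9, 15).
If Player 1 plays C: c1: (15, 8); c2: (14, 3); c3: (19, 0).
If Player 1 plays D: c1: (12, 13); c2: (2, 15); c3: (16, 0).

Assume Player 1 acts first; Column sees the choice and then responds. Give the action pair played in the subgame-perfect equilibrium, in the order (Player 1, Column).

Work backward from Column's decision.
- A: Column compares 2, 19, 1 and picks c2; Player 1 would get 13.
- B: Column compares 20, 6, 15 and picks c1; Player 1 would get 19.
- C: Column compares 8, 3, 0 and picks c1; Player 1 would get 15.
- D: Column compares 13, 15, 0 and picks c2; Player 1 would get 2.
Among 13, 19, 15, 2, the best is 19 at B. Subgame-perfect outcome: (B, c1) with payoffs (19, 20).

(B, c1)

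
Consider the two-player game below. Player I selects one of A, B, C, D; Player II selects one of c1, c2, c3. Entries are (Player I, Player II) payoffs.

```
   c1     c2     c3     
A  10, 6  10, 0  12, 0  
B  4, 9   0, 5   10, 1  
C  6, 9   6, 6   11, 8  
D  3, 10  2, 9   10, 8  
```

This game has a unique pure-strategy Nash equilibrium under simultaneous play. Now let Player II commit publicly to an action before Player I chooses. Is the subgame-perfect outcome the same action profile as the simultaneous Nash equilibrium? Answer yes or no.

Solve by backward induction (Player II leads).
- c1: BR = A, leader payoff 6.
- c2: BR = A, leader payoff 0.
- c3: BR = A, leader payoff 0.
Among 6, 0, 0, the best is 6 at c1. Subgame-perfect outcome: (A, c1) with payoffs (10, 6).
Under simultaneous play:
Player I's best replies: c1→A; c2→A; c3→A.
Player II's best replies: A→c1; B→c1; C→c1; D→c1.
The unique mutual best reply is (A, c1), giving (10, 6).
Sequential outcome (A, c1) coincides with the Nash profile (A, c1).

yes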